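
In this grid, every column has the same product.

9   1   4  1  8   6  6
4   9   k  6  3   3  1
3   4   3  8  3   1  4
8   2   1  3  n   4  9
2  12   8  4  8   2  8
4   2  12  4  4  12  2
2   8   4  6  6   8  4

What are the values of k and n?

k = 3, n = 1

Columns 1 and 6 each multiply to 13824, so every column has product 13824.
Column 3: 4×3×1×8×12×4 = 4608, so the missing entry is 13824 ÷ 4608 = 3.
Column 5: 8×3×3×8×4×6 = 13824, so the missing entry is 13824 ÷ 13824 = 1.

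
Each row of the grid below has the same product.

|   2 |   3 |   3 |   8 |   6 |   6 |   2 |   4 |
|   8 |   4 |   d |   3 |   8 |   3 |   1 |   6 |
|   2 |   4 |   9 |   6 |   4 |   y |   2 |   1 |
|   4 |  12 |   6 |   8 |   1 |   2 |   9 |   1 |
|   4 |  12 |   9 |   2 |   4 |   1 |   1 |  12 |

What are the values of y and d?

y = 12, d = 3

Rows 4 and 5 each multiply to 41472, so every row has product 41472.
Row 3: 2×4×9×6×4×2×1 = 3456, so the missing entry is 41472 ÷ 3456 = 12.
Row 2: 8×4×3×8×3×1×6 = 13824, so the missing entry is 41472 ÷ 13824 = 3.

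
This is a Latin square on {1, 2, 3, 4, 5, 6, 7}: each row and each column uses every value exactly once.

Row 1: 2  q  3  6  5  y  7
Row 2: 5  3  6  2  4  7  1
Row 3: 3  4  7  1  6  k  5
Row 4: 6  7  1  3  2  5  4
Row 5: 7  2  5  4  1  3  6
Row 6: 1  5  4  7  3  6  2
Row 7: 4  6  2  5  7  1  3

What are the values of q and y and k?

Cell (1,2): column 2 already has {2, 3, 4, 5, 6, 7} → 1.
For row 3, column 6: row 3 already has {1, 3, 4, 5, 6, 7}; that leaves 2.
For row 1, column 6: row 1 already has {1, 2, 3, 5, 6, 7}; that leaves 4.

q = 1, y = 4, k = 2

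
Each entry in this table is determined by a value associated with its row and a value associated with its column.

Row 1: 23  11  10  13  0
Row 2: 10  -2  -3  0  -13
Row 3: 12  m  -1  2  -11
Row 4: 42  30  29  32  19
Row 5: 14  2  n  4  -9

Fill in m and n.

The difference between any two rows is the same in every column — this is an addition table with the headers hidden.
Row 3 minus row 1 is -11 − 0 = -11, so its entry in column 2 is 11 + (-11) = 0.
Row 5 minus row 1 is -9 − 0 = -9, so its entry in column 3 is 10 + (-9) = 1.

m = 0, n = 1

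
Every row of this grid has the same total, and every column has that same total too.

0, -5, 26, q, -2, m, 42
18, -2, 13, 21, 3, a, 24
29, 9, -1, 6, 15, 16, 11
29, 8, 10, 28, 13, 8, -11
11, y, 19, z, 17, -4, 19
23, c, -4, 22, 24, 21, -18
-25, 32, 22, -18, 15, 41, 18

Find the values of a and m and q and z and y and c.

a = 8, m = -5, q = 29, z = -3, y = 26, c = 17

Rows 3 and 4 both sum to 85, so that's the common total.
Row 2 has 18 − 2 + 13 + 21 + 3 + 24 = 77; the blank must be 85 − 77 = 8.
Row 6 has 23 − 4 + 22 + 24 + 21 − 18 = 68; the blank must be 85 − 68 = 17.
Column 6 has 8 + 16 + 8 − 4 + 21 + 41 = 90; the blank must be 85 − 90 = -5.
Row 1 has 0 − 5 + 26 − 2 − 5 + 42 = 56; the blank must be 85 − 56 = 29.
Column 4 has 29 + 21 + 6 + 28 + 22 − 18 = 88; the blank must be 85 − 88 = -3.
Row 5 has 11 + 19 − 3 + 17 − 4 + 19 = 59; the blank must be 85 − 59 = 26.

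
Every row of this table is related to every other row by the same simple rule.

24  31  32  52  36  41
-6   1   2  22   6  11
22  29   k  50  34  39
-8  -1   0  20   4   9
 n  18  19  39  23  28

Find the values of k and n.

k = 30, n = 11

The difference between any two rows is the same in every column — this is an addition table with the headers hidden.
Row 3 minus row 1 is 29 − 31 = -2, so its entry in column 3 is 32 + (-2) = 30.
Row 5 minus row 1 is 18 − 31 = -13, so its entry in column 1 is 24 + (-13) = 11.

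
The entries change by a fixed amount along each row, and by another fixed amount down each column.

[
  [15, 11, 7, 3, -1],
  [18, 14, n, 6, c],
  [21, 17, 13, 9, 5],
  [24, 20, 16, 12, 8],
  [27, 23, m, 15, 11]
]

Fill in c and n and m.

Along each row the entries change by -4 per step; down each column they change by 3.
Row 2: from 18 at column 1, stepping by -4 to column 5 gives 2.
Row 2: from 18 at column 1, stepping by -4 to column 3 gives 10.
Row 5: from 27 at column 1, stepping by -4 to column 3 gives 19.

c = 2, n = 10, m = 19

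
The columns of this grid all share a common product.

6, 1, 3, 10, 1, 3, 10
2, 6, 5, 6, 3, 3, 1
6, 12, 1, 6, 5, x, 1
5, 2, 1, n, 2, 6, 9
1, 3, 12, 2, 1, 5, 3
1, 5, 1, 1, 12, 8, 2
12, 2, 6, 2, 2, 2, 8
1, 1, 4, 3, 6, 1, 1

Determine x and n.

x = 1, n = 1

Columns 2 and 7 each multiply to 4320, so every column has product 4320.
Column 6: 3×3×6×5×8×2×1 = 4320, so the missing entry is 4320 ÷ 4320 = 1.
Column 4: 10×6×6×2×1×2×3 = 4320, so the missing entry is 4320 ÷ 4320 = 1.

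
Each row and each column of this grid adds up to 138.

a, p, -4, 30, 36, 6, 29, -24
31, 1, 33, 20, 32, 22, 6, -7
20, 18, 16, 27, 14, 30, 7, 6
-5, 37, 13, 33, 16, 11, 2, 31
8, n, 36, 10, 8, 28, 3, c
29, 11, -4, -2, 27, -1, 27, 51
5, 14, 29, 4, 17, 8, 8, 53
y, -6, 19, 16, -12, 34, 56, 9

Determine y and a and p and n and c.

y = 22, a = 28, p = 37, n = 26, c = 19

The known cells in row 8 total 116, leaving 138 − 116 = 22 for the blank.
The known cells in column 1 total 110, leaving 138 − 110 = 28 for the blank.
The known cells in row 1 total 101, leaving 138 − 101 = 37 for the blank.
The known cells in column 2 total 112, leaving 138 − 112 = 26 for the blank.
The known cells in row 5 total 119, leaving 138 − 119 = 19 for the blank.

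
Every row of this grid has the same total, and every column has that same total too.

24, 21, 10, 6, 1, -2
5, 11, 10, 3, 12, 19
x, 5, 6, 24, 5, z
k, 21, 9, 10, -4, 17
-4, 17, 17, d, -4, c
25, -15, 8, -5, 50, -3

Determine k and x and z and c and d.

Rows 1 and 2 both sum to 60, so that's the common total.
Column 4 has 6 + 3 + 24 + 10 − 5 = 38; the blank must be 60 − 38 = 22.
Row 4 has 21 + 9 + 10 − 4 + 17 = 53; the blank must be 60 − 53 = 7.
Column 1 has 24 + 5 + 7 − 4 + 25 = 57; the blank must be 60 − 57 = 3.
Row 5 has -4 + 17 + 17 + 22 − 4 = 48; the blank must be 60 − 48 = 12.
Row 3 has 3 + 5 + 6 + 24 + 5 = 43; the blank must be 60 − 43 = 17.

k = 7, x = 3, z = 17, c = 12, d = 22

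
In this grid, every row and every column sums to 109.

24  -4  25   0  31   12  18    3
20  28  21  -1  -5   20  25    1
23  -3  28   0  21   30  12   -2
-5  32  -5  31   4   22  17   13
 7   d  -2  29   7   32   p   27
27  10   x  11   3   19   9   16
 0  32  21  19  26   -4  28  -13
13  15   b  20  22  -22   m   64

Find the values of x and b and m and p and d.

The known cells in column 2 total 110, leaving 109 − 110 = -1 for the blank.
The known cells in row 5 total 99, leaving 109 − 99 = 10 for the blank.
The known cells in column 7 total 119, leaving 109 − 119 = -10 for the blank.
The known cells in row 8 total 102, leaving 109 − 102 = 7 for the blank.
The known cells in row 6 total 95, leaving 109 − 95 = 14 for the blank.

x = 14, b = 7, m = -10, p = 10, d = -1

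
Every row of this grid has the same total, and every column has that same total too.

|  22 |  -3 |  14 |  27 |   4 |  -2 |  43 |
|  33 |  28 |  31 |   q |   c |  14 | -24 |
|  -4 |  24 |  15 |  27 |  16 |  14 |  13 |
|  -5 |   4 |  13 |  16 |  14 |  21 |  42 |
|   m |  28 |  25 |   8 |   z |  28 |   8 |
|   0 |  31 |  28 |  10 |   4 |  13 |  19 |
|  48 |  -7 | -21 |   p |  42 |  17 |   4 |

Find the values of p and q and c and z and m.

Rows 1 and 3 both sum to 105, so that's the common total.
The known cells in column 1 total 94, leaving 105 − 94 = 11 for the blank.
The known cells in row 5 total 108, leaving 105 − 108 = -3 for the blank.
The known cells in column 5 total 77, leaving 105 − 77 = 28 for the blank.
The known cells in row 7 total 83, leaving 105 − 83 = 22 for the blank.
The known cells in row 2 total 110, leaving 105 − 110 = -5 for the blank.

p = 22, q = -5, c = 28, z = -3, m = 11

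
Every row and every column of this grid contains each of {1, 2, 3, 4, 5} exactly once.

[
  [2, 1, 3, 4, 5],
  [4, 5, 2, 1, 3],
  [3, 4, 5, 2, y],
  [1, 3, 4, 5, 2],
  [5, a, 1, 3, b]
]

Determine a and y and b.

a = 2, y = 1, b = 4

At (row 3, col 5): row 3 already has {2, 3, 4, 5}, so the value is 1.
Cell (5,5): column 5 already has {1, 2, 3, 5} → 4.
For row 5, column 2: row 5 already has {1, 3, 4, 5}; that leaves 2.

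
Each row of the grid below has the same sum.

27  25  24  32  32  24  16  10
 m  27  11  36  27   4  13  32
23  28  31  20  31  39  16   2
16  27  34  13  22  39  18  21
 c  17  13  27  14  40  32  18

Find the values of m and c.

m = 40, c = 29

The complete rows each total 190.
Row 2 is missing 190 − 150 = 40 (since 27 + 11 + 36 + 27 + 4 + 13 + 32 = 150).
Row 5 is missing 190 − 161 = 29 (since 17 + 13 + 27 + 14 + 40 + 32 + 18 = 161).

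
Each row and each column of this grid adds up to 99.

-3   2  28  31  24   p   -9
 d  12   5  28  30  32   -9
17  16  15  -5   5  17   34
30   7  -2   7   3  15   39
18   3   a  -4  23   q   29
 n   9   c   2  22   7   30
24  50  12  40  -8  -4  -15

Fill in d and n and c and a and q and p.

d = 1, n = 12, c = 17, a = 24, q = 6, p = 26

The known cells in row 1 total 73, leaving 99 − 73 = 26 for the blank.
The known cells in column 6 total 93, leaving 99 − 93 = 6 for the blank.
The known cells in row 5 total 75, leaving 99 − 75 = 24 for the blank.
The known cells in row 2 total 98, leaving 99 − 98 = 1 for the blank.
The known cells in column 1 total 87, leaving 99 − 87 = 12 for the blank.
The known cells in row 6 total 82, leaving 99 − 82 = 17 for the blank.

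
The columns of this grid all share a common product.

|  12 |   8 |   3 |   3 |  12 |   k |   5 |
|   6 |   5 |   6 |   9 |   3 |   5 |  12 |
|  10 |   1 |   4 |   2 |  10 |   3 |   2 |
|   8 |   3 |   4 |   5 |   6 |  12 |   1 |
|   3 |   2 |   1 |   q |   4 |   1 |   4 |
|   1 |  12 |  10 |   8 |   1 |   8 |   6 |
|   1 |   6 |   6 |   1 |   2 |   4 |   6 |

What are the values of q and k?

q = 8, k = 3

Columns 2 and 5 each multiply to 17280, so every column has product 17280.
Column 4: 3×9×2×5×8×1 = 2160, so the missing entry is 17280 ÷ 2160 = 8.
Column 6: 5×3×12×1×8×4 = 5760, so the missing entry is 17280 ÷ 5760 = 3.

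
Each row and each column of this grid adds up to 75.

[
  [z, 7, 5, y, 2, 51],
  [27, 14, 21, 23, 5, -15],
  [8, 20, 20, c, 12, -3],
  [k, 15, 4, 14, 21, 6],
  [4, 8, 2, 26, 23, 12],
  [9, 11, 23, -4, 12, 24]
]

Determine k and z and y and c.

Row 3: 8 + 20 + 20 + 12 − 3 = 57, so its missing entry is 75 − 57 = 18.
Column 4: 23 + 18 + 14 + 26 − 4 = 77, so its missing entry is 75 − 77 = -2.
Row 1: 7 + 5 − 2 + 2 + 51 = 63, so its missing entry is 75 − 63 = 12.
Row 4: 15 + 4 + 14 + 21 + 6 = 60, so its missing entry is 75 − 60 = 15.

k = 15, z = 12, y = -2, c = 18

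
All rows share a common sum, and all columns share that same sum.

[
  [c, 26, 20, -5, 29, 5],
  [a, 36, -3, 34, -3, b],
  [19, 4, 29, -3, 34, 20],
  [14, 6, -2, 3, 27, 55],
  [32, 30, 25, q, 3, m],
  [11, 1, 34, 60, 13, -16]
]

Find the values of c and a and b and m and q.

c = 28, a = -1, b = 40, m = -1, q = 14

Rows 3 and 4 both sum to 103, so that's the common total.
The known cells in column 4 total 89, leaving 103 − 89 = 14 for the blank.
The known cells in row 1 total 75, leaving 103 − 75 = 28 for the blank.
The known cells in row 5 total 104, leaving 103 − 104 = -1 for the blank.
The known cells in column 6 total 63, leaving 103 − 63 = 40 for the blank.
The known cells in row 2 total 104, leaving 103 − 104 = -1 for the blank.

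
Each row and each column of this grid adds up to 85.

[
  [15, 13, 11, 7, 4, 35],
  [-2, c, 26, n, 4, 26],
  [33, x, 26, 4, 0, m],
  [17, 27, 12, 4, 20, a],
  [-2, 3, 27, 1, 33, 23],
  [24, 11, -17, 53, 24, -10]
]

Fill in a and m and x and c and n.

a = 5, m = 6, x = 16, c = 15, n = 16

Column 4 has 7 + 4 + 4 + 1 + 53 = 69; the blank must be 85 − 69 = 16.
Row 2 has -2 + 26 + 16 + 4 + 26 = 70; the blank must be 85 − 70 = 15.
Column 2 has 13 + 15 + 27 + 3 + 11 = 69; the blank must be 85 − 69 = 16.
Row 3 has 33 + 16 + 26 + 4 + 0 = 79; the blank must be 85 − 79 = 6.
Row 4 has 17 + 27 + 12 + 4 + 20 = 80; the blank must be 85 − 80 = 5.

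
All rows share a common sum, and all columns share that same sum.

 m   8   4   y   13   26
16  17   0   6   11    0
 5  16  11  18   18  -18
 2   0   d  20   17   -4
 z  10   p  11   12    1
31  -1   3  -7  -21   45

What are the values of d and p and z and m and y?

Rows 2 and 3 both sum to 50, so that's the common total.
Column 4: 6 + 18 + 20 + 11 − 7 = 48, so its missing entry is 50 − 48 = 2.
Row 1: 8 + 4 + 2 + 13 + 26 = 53, so its missing entry is 50 − 53 = -3.
Column 1: -3 + 16 + 5 + 2 + 31 = 51, so its missing entry is 50 − 51 = -1.
Row 5: -1 + 10 + 11 + 12 + 1 = 33, so its missing entry is 50 − 33 = 17.
Row 4: 2 + 0 + 20 + 17 − 4 = 35, so its missing entry is 50 − 35 = 15.

d = 15, p = 17, z = -1, m = -3, y = 2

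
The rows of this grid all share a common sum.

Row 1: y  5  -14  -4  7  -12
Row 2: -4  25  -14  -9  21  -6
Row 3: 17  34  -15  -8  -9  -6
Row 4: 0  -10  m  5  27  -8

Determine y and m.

y = 31, m = -1

Row 2 sums to 13 and so does row 3; that's the common total.
In row 1 the known cells total -18, leaving 13 − (-18) = 31.
In row 4 the known cells total 14, leaving 13 − 14 = -1.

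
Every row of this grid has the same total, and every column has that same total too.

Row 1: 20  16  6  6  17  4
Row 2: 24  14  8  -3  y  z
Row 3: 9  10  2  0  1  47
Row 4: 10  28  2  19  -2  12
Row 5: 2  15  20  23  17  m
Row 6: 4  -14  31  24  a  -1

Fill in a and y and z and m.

a = 25, y = 11, z = 15, m = -8

Rows 1 and 3 both sum to 69, so that's the common total.
Row 5: 2 + 15 + 20 + 23 + 17 = 77, so its missing entry is 69 − 77 = -8.
Row 6: 4 − 14 + 31 + 24 − 1 = 44, so its missing entry is 69 − 44 = 25.
Column 5: 17 + 1 − 2 + 17 + 25 = 58, so its missing entry is 69 − 58 = 11.
Row 2: 24 + 14 + 8 − 3 + 11 = 54, so its missing entry is 69 − 54 = 15.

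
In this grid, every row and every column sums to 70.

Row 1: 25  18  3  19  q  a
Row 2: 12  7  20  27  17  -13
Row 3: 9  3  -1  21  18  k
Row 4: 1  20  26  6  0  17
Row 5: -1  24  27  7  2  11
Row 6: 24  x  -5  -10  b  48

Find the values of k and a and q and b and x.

k = 20, a = -13, q = 18, b = 15, x = -2

Column 2: 18 + 7 + 3 + 20 + 24 = 72, so its missing entry is 70 − 72 = -2.
Row 6: 24 − 2 − 5 − 10 + 48 = 55, so its missing entry is 70 − 55 = 15.
Column 5: 17 + 18 + 0 + 2 + 15 = 52, so its missing entry is 70 − 52 = 18.
Row 1: 25 + 18 + 3 + 19 + 18 = 83, so its missing entry is 70 − 83 = -13.
Row 3: 9 + 3 − 1 + 21 + 18 = 50, so its missing entry is 70 − 50 = 20.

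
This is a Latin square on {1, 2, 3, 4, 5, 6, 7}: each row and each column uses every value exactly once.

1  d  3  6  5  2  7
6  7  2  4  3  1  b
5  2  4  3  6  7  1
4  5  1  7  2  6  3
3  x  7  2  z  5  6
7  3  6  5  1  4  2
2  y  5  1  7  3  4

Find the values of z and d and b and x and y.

z = 4, d = 4, b = 5, x = 1, y = 6

Cell (1,2): row 1 already has {1, 2, 3, 5, 6, 7} → 4.
For row 5, column 5: column 5 already has {1, 2, 3, 5, 6, 7}; that leaves 4.
Cell (7,2): row 7 already has {1, 2, 3, 4, 5, 7} → 6.
For row 2, column 7: row 2 already has {1, 2, 3, 4, 6, 7}; that leaves 5.
Cell (5,2): row 5 already has {2, 3, 4, 5, 6, 7} → 1.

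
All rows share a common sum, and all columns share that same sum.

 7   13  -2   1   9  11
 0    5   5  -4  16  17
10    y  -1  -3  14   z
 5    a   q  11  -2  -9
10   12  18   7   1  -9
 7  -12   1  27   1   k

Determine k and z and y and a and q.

k = 15, z = 14, y = 5, a = 16, q = 18

Rows 1 and 2 both sum to 39, so that's the common total.
Row 6: 7 − 12 + 1 + 27 + 1 = 24, so its missing entry is 39 − 24 = 15.
Column 3: -2 + 5 − 1 + 18 + 1 = 21, so its missing entry is 39 − 21 = 18.
Row 4: 5 + 18 + 11 − 2 − 9 = 23, so its missing entry is 39 − 23 = 16.
Column 2: 13 + 5 + 16 + 12 − 12 = 34, so its missing entry is 39 − 34 = 5.
Row 3: 10 + 5 − 1 − 3 + 14 = 25, so its missing entry is 39 − 25 = 14.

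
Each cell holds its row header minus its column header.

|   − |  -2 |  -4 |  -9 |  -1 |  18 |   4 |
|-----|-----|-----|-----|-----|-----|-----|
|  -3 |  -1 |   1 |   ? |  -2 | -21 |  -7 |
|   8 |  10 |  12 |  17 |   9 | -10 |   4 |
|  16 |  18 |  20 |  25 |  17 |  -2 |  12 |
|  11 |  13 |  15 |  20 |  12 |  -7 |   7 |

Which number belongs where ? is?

6

-3 − (-9) = 6.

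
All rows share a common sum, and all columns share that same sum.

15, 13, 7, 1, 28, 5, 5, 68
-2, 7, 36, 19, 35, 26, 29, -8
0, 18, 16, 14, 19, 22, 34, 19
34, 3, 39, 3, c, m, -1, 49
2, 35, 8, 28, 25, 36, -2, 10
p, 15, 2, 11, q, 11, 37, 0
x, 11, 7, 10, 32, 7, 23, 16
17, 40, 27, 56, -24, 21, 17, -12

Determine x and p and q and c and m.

x = 36, p = 40, q = 26, c = 1, m = 14

Rows 1 and 2 both sum to 142, so that's the common total.
Row 7 has 11 + 7 + 10 + 32 + 7 + 23 + 16 = 106; the blank must be 142 − 106 = 36.
Column 1 has 15 − 2 + 0 + 34 + 2 + 36 + 17 = 102; the blank must be 142 − 102 = 40.
Row 6 has 40 + 15 + 2 + 11 + 11 + 37 + 0 = 116; the blank must be 142 − 116 = 26.
Column 5 has 28 + 35 + 19 + 25 + 26 + 32 − 24 = 141; the blank must be 142 − 141 = 1.
Row 4 has 34 + 3 + 39 + 3 + 1 − 1 + 49 = 128; the blank must be 142 − 128 = 14.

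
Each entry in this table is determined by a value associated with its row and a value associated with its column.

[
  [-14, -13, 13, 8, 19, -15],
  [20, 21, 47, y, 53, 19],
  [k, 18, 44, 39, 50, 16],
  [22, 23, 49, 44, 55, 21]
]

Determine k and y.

The difference between any two rows is the same in every column — this is an addition table with the headers hidden.
Row 3 minus row 1 is 16 − (-15) = 31, so its entry in column 1 is -14 + 31 = 17.
Row 2 minus row 1 is 19 − (-15) = 34, so its entry in column 4 is 8 + 34 = 42.

k = 17, y = 42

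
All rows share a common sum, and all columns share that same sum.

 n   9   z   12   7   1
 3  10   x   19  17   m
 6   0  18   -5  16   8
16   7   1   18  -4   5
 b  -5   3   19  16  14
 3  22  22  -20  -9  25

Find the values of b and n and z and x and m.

b = -4, n = 19, z = -5, x = 4, m = -10

Rows 3 and 4 both sum to 43, so that's the common total.
Row 5 has -5 + 3 + 19 + 16 + 14 = 47; the blank must be 43 − 47 = -4.
Column 6 has 1 + 8 + 5 + 14 + 25 = 53; the blank must be 43 − 53 = -10.
Row 2 has 3 + 10 + 19 + 17 − 10 = 39; the blank must be 43 − 39 = 4.
Column 1 has 3 + 6 + 16 − 4 + 3 = 24; the blank must be 43 − 24 = 19.
Row 1 has 19 + 9 + 12 + 7 + 1 = 48; the blank must be 43 − 48 = -5.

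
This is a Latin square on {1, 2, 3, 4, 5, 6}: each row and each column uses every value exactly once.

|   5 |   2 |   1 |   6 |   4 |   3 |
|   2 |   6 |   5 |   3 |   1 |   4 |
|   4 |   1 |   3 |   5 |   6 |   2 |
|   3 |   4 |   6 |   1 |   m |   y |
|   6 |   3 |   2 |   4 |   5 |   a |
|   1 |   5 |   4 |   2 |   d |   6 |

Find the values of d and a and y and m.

d = 3, a = 1, y = 5, m = 2

For row 5, column 6: row 5 already has {2, 3, 4, 5, 6}; that leaves 1.
For row 6, column 5: row 6 already has {1, 2, 4, 5, 6}; that leaves 3.
At (row 4, col 5): column 5 already has {1, 3, 4, 5, 6}, so the value is 2.
At (row 4, col 6): row 4 already has {1, 2, 3, 4, 6}, so the value is 5.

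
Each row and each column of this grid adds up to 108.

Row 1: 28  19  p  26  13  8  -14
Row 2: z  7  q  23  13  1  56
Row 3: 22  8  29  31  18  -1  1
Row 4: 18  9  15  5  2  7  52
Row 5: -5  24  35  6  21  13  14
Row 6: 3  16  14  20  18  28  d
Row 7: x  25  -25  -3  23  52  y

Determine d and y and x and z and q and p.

Row 1 has 28 + 19 + 26 + 13 + 8 − 14 = 80; the blank must be 108 − 80 = 28.
Column 3 has 28 + 29 + 15 + 35 + 14 − 25 = 96; the blank must be 108 − 96 = 12.
Row 2 has 7 + 12 + 23 + 13 + 1 + 56 = 112; the blank must be 108 − 112 = -4.
Row 6 has 3 + 16 + 14 + 20 + 18 + 28 = 99; the blank must be 108 − 99 = 9.
Column 1 has 28 − 4 + 22 + 18 − 5 + 3 = 62; the blank must be 108 − 62 = 46.
Row 7 has 46 + 25 − 25 − 3 + 23 + 52 = 118; the blank must be 108 − 118 = -10.

d = 9, y = -10, x = 46, z = -4, q = 12, p = 28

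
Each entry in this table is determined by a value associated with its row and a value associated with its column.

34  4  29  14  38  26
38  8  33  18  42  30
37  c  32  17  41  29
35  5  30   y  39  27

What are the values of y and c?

The difference between any two rows is the same in every column — this is an addition table with the headers hidden.
Row 4 minus row 1 is 39 − 38 = 1, so its entry in column 4 is 14 + 1 = 15.
Row 3 minus row 1 is 41 − 38 = 3, so its entry in column 2 is 4 + 3 = 7.

y = 15, c = 7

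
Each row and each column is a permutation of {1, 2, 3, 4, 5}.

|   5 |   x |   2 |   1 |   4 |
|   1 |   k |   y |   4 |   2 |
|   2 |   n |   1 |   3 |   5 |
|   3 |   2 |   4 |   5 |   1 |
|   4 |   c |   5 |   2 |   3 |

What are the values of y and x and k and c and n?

y = 3, x = 3, k = 5, c = 1, n = 4

At (row 1, col 2): row 1 already has {1, 2, 4, 5}, so the value is 3.
Cell (2,3): column 3 already has {1, 2, 4, 5} → 3.
For row 3, column 2: row 3 already has {1, 2, 3, 5}; that leaves 4.
Cell (2,2): row 2 already has {1, 2, 3, 4} → 5.
For row 5, column 2: row 5 already has {2, 3, 4, 5}; that leaves 1.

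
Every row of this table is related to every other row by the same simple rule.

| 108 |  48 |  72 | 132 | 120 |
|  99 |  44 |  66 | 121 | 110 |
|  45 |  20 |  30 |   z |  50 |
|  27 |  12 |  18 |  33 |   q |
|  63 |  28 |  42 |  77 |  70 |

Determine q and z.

q = 30, z = 55

Each row is a constant multiple of every other row — this is a multiplication table with the headers hidden.
Row 4 is 27/108 = 1/4 times row 1, so its entry in column 5 is 120 × 1/4 = 30.
Row 3 is 45/108 = 5/12 times row 1, so its entry in column 4 is 132 × 5/12 = 55.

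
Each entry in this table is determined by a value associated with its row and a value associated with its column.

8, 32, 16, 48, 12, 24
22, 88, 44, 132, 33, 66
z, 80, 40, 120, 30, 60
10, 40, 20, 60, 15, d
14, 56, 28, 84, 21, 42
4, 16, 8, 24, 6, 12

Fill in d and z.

d = 30, z = 20

Each row is a constant multiple of every other row — this is a multiplication table with the headers hidden.
Row 4 is 20/16 = 5/4 times row 1, so its entry in column 6 is 24 × 5/4 = 30.
Row 3 is 40/16 = 5/2 times row 1, so its entry in column 1 is 8 × 5/2 = 20.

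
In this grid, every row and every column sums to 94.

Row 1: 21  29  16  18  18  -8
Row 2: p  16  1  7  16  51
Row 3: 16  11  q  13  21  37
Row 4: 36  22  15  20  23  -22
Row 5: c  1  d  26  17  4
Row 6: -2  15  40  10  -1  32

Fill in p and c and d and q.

p = 3, c = 20, d = 26, q = -4

The known cells in row 2 total 91, leaving 94 − 91 = 3 for the blank.
The known cells in column 1 total 74, leaving 94 − 74 = 20 for the blank.
The known cells in row 5 total 68, leaving 94 − 68 = 26 for the blank.
The known cells in row 3 total 98, leaving 94 − 98 = -4 for the blank.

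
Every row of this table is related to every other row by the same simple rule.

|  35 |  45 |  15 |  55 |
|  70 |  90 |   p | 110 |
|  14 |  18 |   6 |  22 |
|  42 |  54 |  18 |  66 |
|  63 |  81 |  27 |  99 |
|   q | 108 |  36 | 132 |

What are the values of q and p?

Each row is a constant multiple of every other row — this is a multiplication table with the headers hidden.
Row 6 is 132/55 = 12/5 times row 1, so its entry in column 1 is 35 × 12/5 = 84.
Row 2 is 110/55 = 2/1 times row 1, so its entry in column 3 is 15 × 2/1 = 30.

q = 84, p = 30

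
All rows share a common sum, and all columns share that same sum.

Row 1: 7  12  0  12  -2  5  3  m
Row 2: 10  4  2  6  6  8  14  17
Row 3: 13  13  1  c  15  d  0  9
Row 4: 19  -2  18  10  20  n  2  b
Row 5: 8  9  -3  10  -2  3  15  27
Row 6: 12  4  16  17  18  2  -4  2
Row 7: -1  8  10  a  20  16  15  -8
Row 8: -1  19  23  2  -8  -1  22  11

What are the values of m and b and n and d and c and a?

Rows 2 and 5 both sum to 67, so that's the common total.
Row 1: 7 + 12 + 0 + 12 − 2 + 5 + 3 = 37, so its missing entry is 67 − 37 = 30.
Column 8: 30 + 17 + 9 + 27 + 2 − 8 + 11 = 88, so its missing entry is 67 − 88 = -21.
Row 7: -1 + 8 + 10 + 20 + 16 + 15 − 8 = 60, so its missing entry is 67 − 60 = 7.
Column 4: 12 + 6 + 10 + 10 + 17 + 7 + 2 = 64, so its missing entry is 67 − 64 = 3.
Row 3: 13 + 13 + 1 + 3 + 15 + 0 + 9 = 54, so its missing entry is 67 − 54 = 13.
Row 4: 19 − 2 + 18 + 10 + 20 + 2 − 21 = 46, so its missing entry is 67 − 46 = 21.

m = 30, b = -21, n = 21, d = 13, c = 3, a = 7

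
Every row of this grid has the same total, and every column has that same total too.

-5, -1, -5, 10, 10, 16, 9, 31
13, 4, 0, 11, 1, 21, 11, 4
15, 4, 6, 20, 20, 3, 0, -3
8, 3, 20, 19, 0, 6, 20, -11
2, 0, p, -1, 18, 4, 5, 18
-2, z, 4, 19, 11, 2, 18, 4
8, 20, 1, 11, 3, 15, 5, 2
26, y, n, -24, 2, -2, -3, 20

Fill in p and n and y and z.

Rows 1 and 2 both sum to 65, so that's the common total.
Row 6: -2 + 4 + 19 + 11 + 2 + 18 + 4 = 56, so its missing entry is 65 − 56 = 9.
Column 2: -1 + 4 + 4 + 3 + 0 + 9 + 20 = 39, so its missing entry is 65 − 39 = 26.
Row 8: 26 + 26 − 24 + 2 − 2 − 3 + 20 = 45, so its missing entry is 65 − 45 = 20.
Row 5: 2 + 0 − 1 + 18 + 4 + 5 + 18 = 46, so its missing entry is 65 − 46 = 19.

p = 19, n = 20, y = 26, z = 9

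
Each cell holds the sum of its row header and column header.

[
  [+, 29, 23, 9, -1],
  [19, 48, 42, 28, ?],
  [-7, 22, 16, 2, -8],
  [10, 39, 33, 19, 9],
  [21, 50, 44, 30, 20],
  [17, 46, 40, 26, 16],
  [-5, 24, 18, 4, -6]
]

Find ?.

18

19 + (-1) = 18.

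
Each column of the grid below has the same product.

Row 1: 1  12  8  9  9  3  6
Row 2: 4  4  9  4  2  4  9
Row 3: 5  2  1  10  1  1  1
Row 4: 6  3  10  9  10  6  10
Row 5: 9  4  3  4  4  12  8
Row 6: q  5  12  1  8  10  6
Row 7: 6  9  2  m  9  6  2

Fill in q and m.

q = 8, m = 4

Columns 3 and 6 each multiply to 51840, so every column has product 51840.
Column 1: 1×4×5×6×9×6 = 6480, so the missing entry is 51840 ÷ 6480 = 8.
Column 4: 9×4×10×9×4×1 = 12960, so the missing entry is 51840 ÷ 12960 = 4.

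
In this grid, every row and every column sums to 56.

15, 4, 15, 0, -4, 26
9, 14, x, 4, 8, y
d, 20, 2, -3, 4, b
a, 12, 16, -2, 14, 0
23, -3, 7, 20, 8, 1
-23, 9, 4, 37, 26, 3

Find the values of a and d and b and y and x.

a = 16, d = 16, b = 17, y = 9, x = 12

Column 3 has 15 + 2 + 16 + 7 + 4 = 44; the blank must be 56 − 44 = 12.
Row 2 has 9 + 14 + 12 + 4 + 8 = 47; the blank must be 56 − 47 = 9.
Row 4 has 12 + 16 − 2 + 14 + 0 = 40; the blank must be 56 − 40 = 16.
Column 1 has 15 + 9 + 16 + 23 − 23 = 40; the blank must be 56 − 40 = 16.
Row 3 has 16 + 20 + 2 − 3 + 4 = 39; the blank must be 56 − 39 = 17.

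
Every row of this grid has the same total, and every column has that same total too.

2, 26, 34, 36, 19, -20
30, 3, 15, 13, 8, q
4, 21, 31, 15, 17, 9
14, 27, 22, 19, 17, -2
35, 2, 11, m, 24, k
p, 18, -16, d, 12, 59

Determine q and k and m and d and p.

Rows 1 and 3 both sum to 97, so that's the common total.
Row 2 has 30 + 3 + 15 + 13 + 8 = 69; the blank must be 97 − 69 = 28.
Column 6 has -20 + 28 + 9 − 2 + 59 = 74; the blank must be 97 − 74 = 23.
Row 5 has 35 + 2 + 11 + 24 + 23 = 95; the blank must be 97 − 95 = 2.
Column 1 has 2 + 30 + 4 + 14 + 35 = 85; the blank must be 97 − 85 = 12.
Row 6 has 12 + 18 − 16 + 12 + 59 = 85; the blank must be 97 − 85 = 12.

q = 28, k = 23, m = 2, d = 12, p = 12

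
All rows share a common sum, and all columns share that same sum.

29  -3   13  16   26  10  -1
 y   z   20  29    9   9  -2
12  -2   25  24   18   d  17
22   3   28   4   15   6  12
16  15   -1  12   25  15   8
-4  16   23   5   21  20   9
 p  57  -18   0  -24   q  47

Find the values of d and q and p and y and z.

Rows 1 and 4 both sum to 90, so that's the common total.
Column 2 has -3 − 2 + 3 + 15 + 16 + 57 = 86; the blank must be 90 − 86 = 4.
Row 2 has 4 + 20 + 29 + 9 + 9 − 2 = 69; the blank must be 90 − 69 = 21.
Column 1 has 29 + 21 + 12 + 22 + 16 − 4 = 96; the blank must be 90 − 96 = -6.
Row 7 has -6 + 57 − 18 + 0 − 24 + 47 = 56; the blank must be 90 − 56 = 34.
Row 3 has 12 − 2 + 25 + 24 + 18 + 17 = 94; the blank must be 90 − 94 = -4.

d = -4, q = 34, p = -6, y = 21, z = 4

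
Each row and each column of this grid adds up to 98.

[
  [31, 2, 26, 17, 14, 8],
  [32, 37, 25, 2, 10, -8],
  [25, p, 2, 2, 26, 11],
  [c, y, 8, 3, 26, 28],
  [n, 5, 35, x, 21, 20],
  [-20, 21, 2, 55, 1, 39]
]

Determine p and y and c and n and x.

Row 3: 25 + 2 + 2 + 26 + 11 = 66, so its missing entry is 98 − 66 = 32.
Column 4: 17 + 2 + 2 + 3 + 55 = 79, so its missing entry is 98 − 79 = 19.
Row 5: 5 + 35 + 19 + 21 + 20 = 100, so its missing entry is 98 − 100 = -2.
Column 2: 2 + 37 + 32 + 5 + 21 = 97, so its missing entry is 98 − 97 = 1.
Row 4: 1 + 8 + 3 + 26 + 28 = 66, so its missing entry is 98 − 66 = 32.

p = 32, y = 1, c = 32, n = -2, x = 19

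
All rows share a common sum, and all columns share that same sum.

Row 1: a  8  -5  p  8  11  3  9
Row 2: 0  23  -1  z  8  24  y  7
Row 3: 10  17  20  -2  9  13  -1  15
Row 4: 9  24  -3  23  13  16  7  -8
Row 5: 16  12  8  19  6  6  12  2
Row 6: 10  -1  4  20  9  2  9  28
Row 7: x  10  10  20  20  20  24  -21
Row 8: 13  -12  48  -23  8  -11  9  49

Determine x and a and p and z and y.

Rows 3 and 4 both sum to 81, so that's the common total.
The known cells in row 7 total 83, leaving 81 − 83 = -2 for the blank.
The known cells in column 1 total 56, leaving 81 − 56 = 25 for the blank.
The known cells in row 1 total 59, leaving 81 − 59 = 22 for the blank.
The known cells in column 7 total 63, leaving 81 − 63 = 18 for the blank.
The known cells in row 2 total 79, leaving 81 − 79 = 2 for the blank.

x = -2, a = 25, p = 22, z = 2, y = 18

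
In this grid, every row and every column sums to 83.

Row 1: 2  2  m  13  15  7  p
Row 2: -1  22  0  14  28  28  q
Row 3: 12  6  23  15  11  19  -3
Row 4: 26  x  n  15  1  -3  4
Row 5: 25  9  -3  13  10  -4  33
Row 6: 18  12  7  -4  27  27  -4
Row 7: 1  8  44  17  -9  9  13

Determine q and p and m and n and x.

q = -8, p = 48, m = -4, n = 16, x = 24

Column 2 has 2 + 22 + 6 + 9 + 12 + 8 = 59; the blank must be 83 − 59 = 24.
Row 2 has -1 + 22 + 0 + 14 + 28 + 28 = 91; the blank must be 83 − 91 = -8.
Column 7 has -8 − 3 + 4 + 33 − 4 + 13 = 35; the blank must be 83 − 35 = 48.
Row 1 has 2 + 2 + 13 + 15 + 7 + 48 = 87; the blank must be 83 − 87 = -4.
Row 4 has 26 + 24 + 15 + 1 − 3 + 4 = 67; the blank must be 83 − 67 = 16.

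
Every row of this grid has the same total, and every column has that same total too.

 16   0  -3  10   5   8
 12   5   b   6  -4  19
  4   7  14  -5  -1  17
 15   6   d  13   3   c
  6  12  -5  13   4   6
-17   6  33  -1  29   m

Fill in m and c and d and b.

Rows 1 and 3 both sum to 36, so that's the common total.
Row 2: 12 + 5 + 6 − 4 + 19 = 38, so its missing entry is 36 − 38 = -2.
Column 3: -3 − 2 + 14 − 5 + 33 = 37, so its missing entry is 36 − 37 = -1.
Row 6: -17 + 6 + 33 − 1 + 29 = 50, so its missing entry is 36 − 50 = -14.
Row 4: 15 + 6 − 1 + 13 + 3 = 36, so its missing entry is 36 − 36 = 0.

m = -14, c = 0, d = -1, b = -2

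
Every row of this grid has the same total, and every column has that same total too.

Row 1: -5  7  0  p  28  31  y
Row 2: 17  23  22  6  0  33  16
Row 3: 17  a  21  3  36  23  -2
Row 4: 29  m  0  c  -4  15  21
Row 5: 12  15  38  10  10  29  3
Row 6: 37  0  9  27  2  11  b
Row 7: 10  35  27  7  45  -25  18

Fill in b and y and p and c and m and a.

Rows 2 and 5 both sum to 117, so that's the common total.
Row 3: 17 + 21 + 3 + 36 + 23 − 2 = 98, so its missing entry is 117 − 98 = 19.
Column 2: 7 + 23 + 19 + 15 + 0 + 35 = 99, so its missing entry is 117 − 99 = 18.
Row 4: 29 + 18 + 0 − 4 + 15 + 21 = 79, so its missing entry is 117 − 79 = 38.
Column 4: 6 + 3 + 38 + 10 + 27 + 7 = 91, so its missing entry is 117 − 91 = 26.
Row 1: -5 + 7 + 0 + 26 + 28 + 31 = 87, so its missing entry is 117 − 87 = 30.
Row 6: 37 + 0 + 9 + 27 + 2 + 11 = 86, so its missing entry is 117 − 86 = 31.

b = 31, y = 30, p = 26, c = 38, m = 18, a = 19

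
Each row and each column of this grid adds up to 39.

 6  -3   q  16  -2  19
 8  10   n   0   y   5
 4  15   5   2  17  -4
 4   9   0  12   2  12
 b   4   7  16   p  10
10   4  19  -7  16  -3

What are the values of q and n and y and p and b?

Column 1: 6 + 8 + 4 + 4 + 10 = 32, so its missing entry is 39 − 32 = 7.
Row 5: 7 + 4 + 7 + 16 + 10 = 44, so its missing entry is 39 − 44 = -5.
Column 5: -2 + 17 + 2 − 5 + 16 = 28, so its missing entry is 39 − 28 = 11.
Row 2: 8 + 10 + 0 + 11 + 5 = 34, so its missing entry is 39 − 34 = 5.
Row 1: 6 − 3 + 16 − 2 + 19 = 36, so its missing entry is 39 − 36 = 3.

q = 3, n = 5, y = 11, p = -5, b = 7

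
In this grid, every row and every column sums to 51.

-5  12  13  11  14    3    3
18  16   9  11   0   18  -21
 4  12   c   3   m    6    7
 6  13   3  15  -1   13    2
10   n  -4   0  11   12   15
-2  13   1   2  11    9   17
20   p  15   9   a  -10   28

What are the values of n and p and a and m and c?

Column 3 has 13 + 9 + 3 − 4 + 1 + 15 = 37; the blank must be 51 − 37 = 14.
Row 3 has 4 + 12 + 14 + 3 + 6 + 7 = 46; the blank must be 51 − 46 = 5.
Column 5 has 14 + 0 + 5 − 1 + 11 + 11 = 40; the blank must be 51 − 40 = 11.
Row 7 has 20 + 15 + 9 + 11 − 10 + 28 = 73; the blank must be 51 − 73 = -22.
Row 5 has 10 − 4 + 0 + 11 + 12 + 15 = 44; the blank must be 51 − 44 = 7.

n = 7, p = -22, a = 11, m = 5, c = 14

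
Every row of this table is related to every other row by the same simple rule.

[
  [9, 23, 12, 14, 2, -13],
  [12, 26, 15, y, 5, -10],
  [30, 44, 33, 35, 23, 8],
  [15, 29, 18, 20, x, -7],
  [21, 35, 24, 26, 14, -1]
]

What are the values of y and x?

y = 17, x = 8

The difference between any two rows is the same in every column — this is an addition table with the headers hidden.
Row 2 minus row 1 is -10 − (-13) = 3, so its entry in column 4 is 14 + 3 = 17.
Row 4 minus row 1 is -7 − (-13) = 6, so its entry in column 5 is 2 + 6 = 8.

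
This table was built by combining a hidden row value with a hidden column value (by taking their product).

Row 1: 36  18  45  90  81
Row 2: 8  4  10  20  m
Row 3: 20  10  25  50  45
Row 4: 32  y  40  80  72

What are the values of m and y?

m = 18, y = 16

Each row is a constant multiple of every other row — this is a multiplication table with the headers hidden.
Row 2 is 20/90 = 2/9 times row 1, so its entry in column 5 is 81 × 2/9 = 18.
Row 4 is 80/90 = 8/9 times row 1, so its entry in column 2 is 18 × 8/9 = 16.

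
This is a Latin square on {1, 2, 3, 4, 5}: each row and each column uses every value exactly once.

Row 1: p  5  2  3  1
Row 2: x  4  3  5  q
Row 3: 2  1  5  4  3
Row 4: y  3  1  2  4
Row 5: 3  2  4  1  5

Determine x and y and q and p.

For row 1, column 1: row 1 already has {1, 2, 3, 5}; that leaves 4.
Cell (2,5): column 5 already has {1, 3, 4, 5} → 2.
At (row 2, col 1): row 2 already has {2, 3, 4, 5}, so the value is 1.
Cell (4,1): row 4 already has {1, 2, 3, 4} → 5.

x = 1, y = 5, q = 2, p = 4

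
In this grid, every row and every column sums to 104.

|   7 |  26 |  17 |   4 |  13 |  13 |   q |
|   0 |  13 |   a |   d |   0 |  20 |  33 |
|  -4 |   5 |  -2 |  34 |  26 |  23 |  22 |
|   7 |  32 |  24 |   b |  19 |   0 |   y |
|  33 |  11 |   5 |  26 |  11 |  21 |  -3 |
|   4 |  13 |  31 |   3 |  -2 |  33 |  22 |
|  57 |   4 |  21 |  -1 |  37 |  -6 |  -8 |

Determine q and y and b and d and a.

Column 3 has 17 − 2 + 24 + 5 + 31 + 21 = 96; the blank must be 104 − 96 = 8.
Row 1 has 7 + 26 + 17 + 4 + 13 + 13 = 80; the blank must be 104 − 80 = 24.
Column 7 has 24 + 33 + 22 − 3 + 22 − 8 = 90; the blank must be 104 − 90 = 14.
Row 4 has 7 + 32 + 24 + 19 + 0 + 14 = 96; the blank must be 104 − 96 = 8.
Row 2 has 0 + 13 + 8 + 0 + 20 + 33 = 74; the blank must be 104 − 74 = 30.

q = 24, y = 14, b = 8, d = 30, a = 8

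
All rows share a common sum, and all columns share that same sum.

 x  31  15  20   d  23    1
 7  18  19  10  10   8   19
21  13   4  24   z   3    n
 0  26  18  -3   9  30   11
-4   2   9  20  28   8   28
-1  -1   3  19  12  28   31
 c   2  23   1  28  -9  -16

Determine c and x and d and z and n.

c = 62, x = 6, d = -5, z = 9, n = 17

Rows 2 and 4 both sum to 91, so that's the common total.
The known cells in column 7 total 74, leaving 91 − 74 = 17 for the blank.
The known cells in row 3 total 82, leaving 91 − 82 = 9 for the blank.
The known cells in column 5 total 96, leaving 91 − 96 = -5 for the blank.
The known cells in row 1 total 85, leaving 91 − 85 = 6 for the blank.
The known cells in row 7 total 29, leaving 91 − 29 = 62 for the blank.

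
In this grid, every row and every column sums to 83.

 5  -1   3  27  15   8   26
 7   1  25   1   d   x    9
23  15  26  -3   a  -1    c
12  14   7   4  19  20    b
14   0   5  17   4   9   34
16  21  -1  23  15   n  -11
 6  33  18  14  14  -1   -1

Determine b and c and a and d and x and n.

b = 7, c = 19, a = 4, d = 12, x = 28, n = 20

Row 6: 16 + 21 − 1 + 23 + 15 − 11 = 63, so its missing entry is 83 − 63 = 20.
Column 6: 8 − 1 + 20 + 9 + 20 − 1 = 55, so its missing entry is 83 − 55 = 28.
Row 2: 7 + 1 + 25 + 1 + 28 + 9 = 71, so its missing entry is 83 − 71 = 12.
Column 5: 15 + 12 + 19 + 4 + 15 + 14 = 79, so its missing entry is 83 − 79 = 4.
Row 3: 23 + 15 + 26 − 3 + 4 − 1 = 64, so its missing entry is 83 − 64 = 19.
Row 4: 12 + 14 + 7 + 4 + 19 + 20 = 76, so its missing entry is 83 − 76 = 7.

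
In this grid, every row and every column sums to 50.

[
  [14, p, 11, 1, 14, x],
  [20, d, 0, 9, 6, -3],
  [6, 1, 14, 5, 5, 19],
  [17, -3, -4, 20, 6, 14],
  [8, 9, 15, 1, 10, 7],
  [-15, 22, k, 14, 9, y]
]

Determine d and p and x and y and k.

Row 2: 20 + 0 + 9 + 6 − 3 = 32, so its missing entry is 50 − 32 = 18.
Column 2: 18 + 1 − 3 + 9 + 22 = 47, so its missing entry is 50 − 47 = 3.
Row 1: 14 + 3 + 11 + 1 + 14 = 43, so its missing entry is 50 − 43 = 7.
Column 6: 7 − 3 + 19 + 14 + 7 = 44, so its missing entry is 50 − 44 = 6.
Row 6: -15 + 22 + 14 + 9 + 6 = 36, so its missing entry is 50 − 36 = 14.

d = 18, p = 3, x = 7, y = 6, k = 14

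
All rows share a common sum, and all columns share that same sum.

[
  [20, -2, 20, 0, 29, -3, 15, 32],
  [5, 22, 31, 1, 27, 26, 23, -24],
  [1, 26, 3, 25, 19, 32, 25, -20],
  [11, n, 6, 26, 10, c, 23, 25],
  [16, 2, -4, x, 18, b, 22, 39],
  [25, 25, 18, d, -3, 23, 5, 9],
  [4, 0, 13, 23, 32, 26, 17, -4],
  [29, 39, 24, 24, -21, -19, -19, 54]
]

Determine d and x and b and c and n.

d = 9, x = 3, b = 15, c = 11, n = -1

Rows 1 and 2 both sum to 111, so that's the common total.
Column 2: -2 + 22 + 26 + 2 + 25 + 0 + 39 = 112, so its missing entry is 111 − 112 = -1.
Row 6: 25 + 25 + 18 − 3 + 23 + 5 + 9 = 102, so its missing entry is 111 − 102 = 9.
Column 4: 0 + 1 + 25 + 26 + 9 + 23 + 24 = 108, so its missing entry is 111 − 108 = 3.
Row 5: 16 + 2 − 4 + 3 + 18 + 22 + 39 = 96, so its missing entry is 111 − 96 = 15.
Row 4: 11 − 1 + 6 + 26 + 10 + 23 + 25 = 100, so its missing entry is 111 − 100 = 11.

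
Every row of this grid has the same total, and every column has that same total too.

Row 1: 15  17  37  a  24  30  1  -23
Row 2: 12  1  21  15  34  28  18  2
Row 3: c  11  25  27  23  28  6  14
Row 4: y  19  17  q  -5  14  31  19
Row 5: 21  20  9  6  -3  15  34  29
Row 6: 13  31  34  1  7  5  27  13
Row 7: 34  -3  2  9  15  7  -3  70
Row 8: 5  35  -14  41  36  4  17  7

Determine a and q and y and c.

Rows 2 and 5 both sum to 131, so that's the common total.
Row 1: 15 + 17 + 37 + 24 + 30 + 1 − 23 = 101, so its missing entry is 131 − 101 = 30.
Row 3: 11 + 25 + 27 + 23 + 28 + 6 + 14 = 134, so its missing entry is 131 − 134 = -3.
Column 4: 30 + 15 + 27 + 6 + 1 + 9 + 41 = 129, so its missing entry is 131 − 129 = 2.
Row 4: 19 + 17 + 2 − 5 + 14 + 31 + 19 = 97, so its missing entry is 131 − 97 = 34.

a = 30, q = 2, y = 34, c = -3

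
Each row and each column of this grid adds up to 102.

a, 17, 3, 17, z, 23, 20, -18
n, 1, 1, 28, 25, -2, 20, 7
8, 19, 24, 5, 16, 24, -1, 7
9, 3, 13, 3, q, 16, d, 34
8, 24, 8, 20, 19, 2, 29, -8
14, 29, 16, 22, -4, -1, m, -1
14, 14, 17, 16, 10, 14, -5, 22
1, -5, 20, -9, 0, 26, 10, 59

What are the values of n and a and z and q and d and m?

n = 22, a = 26, z = 14, q = 22, d = 2, m = 27

The known cells in row 6 total 75, leaving 102 − 75 = 27 for the blank.
The known cells in column 7 total 100, leaving 102 − 100 = 2 for the blank.
The known cells in row 4 total 80, leaving 102 − 80 = 22 for the blank.
The known cells in column 5 total 88, leaving 102 − 88 = 14 for the blank.
The known cells in row 1 total 76, leaving 102 − 76 = 26 for the blank.
The known cells in row 2 total 80, leaving 102 − 80 = 22 for the blank.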